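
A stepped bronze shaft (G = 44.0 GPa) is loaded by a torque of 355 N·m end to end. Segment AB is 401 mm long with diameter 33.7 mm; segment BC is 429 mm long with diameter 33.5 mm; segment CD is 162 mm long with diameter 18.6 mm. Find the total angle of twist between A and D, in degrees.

9.44°

J_AB = π(0.0337)⁴/32 = 1.27×10^-7 m⁴; J_BC = π(0.0335)⁴/32 = 1.24×10^-7 m⁴; J_CD = π(0.0186)⁴/32 = 1.18×10^-8 m⁴.
θ = (T/G)·Σ L_i/J_i = (355.0/44.0×10⁹)·(0.401/1.27×10^-7 + 0.429/1.24×10^-7 + 0.162/1.18×10^-8) = 0.1648 rad.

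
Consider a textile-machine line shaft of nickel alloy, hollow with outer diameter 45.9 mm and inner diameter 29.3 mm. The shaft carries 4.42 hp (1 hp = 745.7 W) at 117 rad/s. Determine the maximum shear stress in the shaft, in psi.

ω = 117 rad/s, so T = P/ω = 4.42×745.7 / 117.0 = 28.17 N·m.
J = π(d_o⁴ − d_i⁴)/32 = π(0.0459⁴ − 0.0293⁴)/32 = 3.634×10^-7 m⁴.
τ_max = T·r/J = 28.17 × 0.0229 / 3.634×10^-7 = 1.779×10^6 Pa.

258 psi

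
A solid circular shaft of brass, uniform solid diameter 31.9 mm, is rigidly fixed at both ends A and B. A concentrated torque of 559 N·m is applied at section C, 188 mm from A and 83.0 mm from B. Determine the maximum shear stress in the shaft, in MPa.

With uniform GJ and both ends fixed, compatibility θ_AC = θ_CB gives T_A·a = T_B·b, together with T_A + T_B = T₀.
T_A = T₀·b/(a+b) = 559.0·83.0/271.0 = 171.2 N·m; T_B = 387.8 N·m.
τ in each portion: τ_AC = 2.69×10^7 Pa, τ_CB = 6.08×10^7 Pa; maximum is in CB.
τ_max = T_CB·r/J = 387.8·0.0159/1.02×10^-7 = 6.084×10^7 Pa.

60.8 MPa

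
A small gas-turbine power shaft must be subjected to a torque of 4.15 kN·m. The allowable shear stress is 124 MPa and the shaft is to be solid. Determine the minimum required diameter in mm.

For a solid shaft τ_max = 16T/(πd³), so d = (16T/(π τ_allow))^(1/3) = (16·4150/(π·1.24×10^8))^(1/3) = 0.05545 m.

55.4 mm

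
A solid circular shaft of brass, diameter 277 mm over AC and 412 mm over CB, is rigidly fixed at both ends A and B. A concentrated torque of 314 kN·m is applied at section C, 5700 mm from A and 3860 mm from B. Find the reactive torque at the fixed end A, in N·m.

Compatibility: T_A·a/J_AC = T_B·b/J_CB with T_A + T_B = T₀.
J_AC = 5.78×10^-4 m⁴, J_CB = 2.83×10^-3 m⁴, so T_A = T₀·(J_AC/a)/((J_AC/a)+(J_CB/b)) = 38170 N·m, T_B = 275800 N·m.

38200 N·m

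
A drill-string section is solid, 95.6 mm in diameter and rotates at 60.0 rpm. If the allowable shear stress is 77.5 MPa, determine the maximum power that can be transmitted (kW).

83.5 kW

J = πd⁴/32 = π(0.0956)⁴/32 = 8.200×10^-6 m⁴.
T_max = τ_allow·J/r = 7.75×10^7 × 8.200×10^-6 / 0.0478 = 13300 N·m.
ω = 2π·60.0/60 = 6.283 rad/s, so P_max = T_max·ω = 8.354×10^4 W.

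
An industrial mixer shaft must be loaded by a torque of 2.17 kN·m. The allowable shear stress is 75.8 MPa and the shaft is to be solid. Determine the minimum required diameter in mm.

For a solid shaft τ_max = 16T/(πd³), so d = (16T/(π τ_allow))^(1/3) = (16·2170/(π·7.58×10^7))^(1/3) = 0.05263 m.

52.6 mm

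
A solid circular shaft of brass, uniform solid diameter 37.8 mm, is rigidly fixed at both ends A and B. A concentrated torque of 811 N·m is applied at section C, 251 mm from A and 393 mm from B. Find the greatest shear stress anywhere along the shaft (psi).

6770 psi

With uniform GJ and both ends fixed, compatibility θ_AC = θ_CB gives T_A·a = T_B·b, together with T_A + T_B = T₀.
T_A = T₀·b/(a+b) = 811.0·393/644.0 = 494.9 N·m; T_B = 316.1 N·m.
τ in each portion: τ_AC = 4.67×10^7 Pa, τ_CB = 2.98×10^7 Pa; maximum is in AC.
τ_max = T_AC·r/J = 494.9·0.0189/2.00×10^-7 = 4.667×10^7 Pa.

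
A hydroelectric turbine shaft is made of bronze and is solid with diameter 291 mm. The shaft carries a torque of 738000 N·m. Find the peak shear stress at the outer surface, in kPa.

J = πd⁴/32 = π(0.291)⁴/32 = 7.040×10^-4 m⁴.
τ_max = T·r/J = 738000 × 0.145 / 7.040×10^-4 = 1.525×10^8 Pa.

153000 kPa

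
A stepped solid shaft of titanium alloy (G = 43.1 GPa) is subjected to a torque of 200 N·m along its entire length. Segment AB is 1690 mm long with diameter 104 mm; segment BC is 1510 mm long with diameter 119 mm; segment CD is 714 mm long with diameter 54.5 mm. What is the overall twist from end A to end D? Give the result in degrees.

0.279°

J_AB = π(0.104)⁴/32 = 1.15×10^-5 m⁴; J_BC = π(0.119)⁴/32 = 1.97×10^-5 m⁴; J_CD = π(0.0545)⁴/32 = 8.66×10^-7 m⁴.
θ = (T/G)·Σ L_i/J_i = (200.0/43.1×10⁹)·(1.69/1.15×10^-5 + 1.51/1.97×10^-5 + 0.714/8.66×10^-7) = 4.864×10^-3 rad.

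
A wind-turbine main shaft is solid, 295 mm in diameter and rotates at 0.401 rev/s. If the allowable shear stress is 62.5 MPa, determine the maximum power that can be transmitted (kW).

794 kW

J = πd⁴/32 = π(0.295)⁴/32 = 7.435×10^-4 m⁴.
T_max = τ_allow·J/r = 6.25×10^7 × 7.435×10^-4 / 0.147 = 315000 N·m.
ω = 2π·0.401 = 2.520 rad/s, so P_max = T_max·ω = 7.938×10^5 W.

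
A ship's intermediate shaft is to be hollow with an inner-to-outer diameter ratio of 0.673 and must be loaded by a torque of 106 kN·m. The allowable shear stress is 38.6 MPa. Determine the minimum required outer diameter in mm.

260 mm

For a hollow shaft with d_i/d_o = 0.673: τ_max = 16T/(π d_o³ (1−k⁴)), so d_o = [16T/(π τ_allow (1−k⁴))]^(1/3) = [16·106000/(π·3.86×10^7·0.7949)]^(1/3) = 0.2601 m.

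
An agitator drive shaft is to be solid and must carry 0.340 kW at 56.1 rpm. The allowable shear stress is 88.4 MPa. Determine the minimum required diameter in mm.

ω = 2π·56.1/60 = 5.875 rad/s, so T = P/ω = 0.340×10³ / 5.875 = 57.87 N·m.
For a solid shaft τ_max = 16T/(πd³), so d = (16T/(π τ_allow))^(1/3) = (16·57.87/(π·8.84×10^7))^(1/3) = 0.01494 m.

14.9 mm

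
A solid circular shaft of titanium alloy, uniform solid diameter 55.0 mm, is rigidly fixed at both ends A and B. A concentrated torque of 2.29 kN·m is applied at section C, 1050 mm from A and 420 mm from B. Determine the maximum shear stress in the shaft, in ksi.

7.26 ksi

With uniform GJ and both ends fixed, compatibility θ_AC = θ_CB gives T_A·a = T_B·b, together with T_A + T_B = T₀.
T_A = T₀·b/(a+b) = 2290·420/1470 = 654.3 N·m; T_B = 1636 N·m.
τ in each portion: τ_AC = 2.00×10^7 Pa, τ_CB = 5.01×10^7 Pa; maximum is in CB.
τ_max = T_CB·r/J = 1636·0.0275/8.98×10^-7 = 5.007×10^7 Pa.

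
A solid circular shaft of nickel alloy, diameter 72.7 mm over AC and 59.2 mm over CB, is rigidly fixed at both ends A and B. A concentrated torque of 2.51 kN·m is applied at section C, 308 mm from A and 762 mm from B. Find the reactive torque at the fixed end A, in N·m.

2130 N·m

Compatibility: T_A·a/J_AC = T_B·b/J_CB with T_A + T_B = T₀.
J_AC = 2.74×10^-6 m⁴, J_CB = 1.21×10^-6 m⁴, so T_A = T₀·(J_AC/a)/((J_AC/a)+(J_CB/b)) = 2131 N·m, T_B = 378.8 N·m.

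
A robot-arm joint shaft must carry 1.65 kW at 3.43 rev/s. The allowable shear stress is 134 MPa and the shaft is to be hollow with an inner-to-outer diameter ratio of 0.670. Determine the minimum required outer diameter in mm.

ω = 2π·3.43 = 21.55 rad/s, so T = P/ω = 1.65×10³ / 21.55 = 76.56 N·m.
For a hollow shaft with d_i/d_o = 0.670: τ_max = 16T/(π d_o³ (1−k⁴)), so d_o = [16T/(π τ_allow (1−k⁴))]^(1/3) = [16·76.56/(π·1.34×10^8·0.7985)]^(1/3) = 0.01539 m.

15.4 mm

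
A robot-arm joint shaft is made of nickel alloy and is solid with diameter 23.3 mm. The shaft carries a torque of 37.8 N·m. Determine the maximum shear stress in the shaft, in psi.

J = πd⁴/32 = π(0.0233)⁴/32 = 2.894×10^-8 m⁴.
τ_max = T·r/J = 37.80 × 0.0117 / 2.894×10^-8 = 1.522×10^7 Pa.

2210 psi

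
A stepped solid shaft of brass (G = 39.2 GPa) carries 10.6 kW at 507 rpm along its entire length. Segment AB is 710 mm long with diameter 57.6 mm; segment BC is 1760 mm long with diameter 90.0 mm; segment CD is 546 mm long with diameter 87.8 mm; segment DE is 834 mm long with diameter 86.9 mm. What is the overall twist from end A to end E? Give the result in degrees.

0.342°

ω = 2π·507/60 = 53.09 rad/s, so T = P/ω = 10.6×10³ / 53.09 = 199.6 N·m.
J_AB = π(0.0576)⁴/32 = 1.08×10^-6 m⁴; J_BC = π(0.0900)⁴/32 = 6.44×10^-6 m⁴; J_CD = π(0.0878)⁴/32 = 5.83×10^-6 m⁴; J_DE = π(0.0869)⁴/32 = 5.60×10^-6 m⁴.
θ = (T/G)·Σ L_i/J_i = (199.6/39.2×10⁹)·(0.710/1.08×10^-6 + 1.76/6.44×10^-6 + 0.546/5.83×10^-6 + 0.834/5.60×10^-6) = 5.973×10^-3 rad.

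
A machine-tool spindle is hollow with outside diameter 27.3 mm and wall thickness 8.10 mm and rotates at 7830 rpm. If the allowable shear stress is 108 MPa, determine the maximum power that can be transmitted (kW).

344 kW

J = π(d_o⁴ − d_i⁴)/32 = π(0.0273⁴ − 0.0111⁴)/32 = 5.304×10^-8 m⁴.
T_max = τ_allow·J/r = 1.08×10^8 × 5.304×10^-8 / 0.0137 = 419.7 N·m.
ω = 2π·7830/60 = 820.0 rad/s, so P_max = T_max·ω = 3.441×10^5 W.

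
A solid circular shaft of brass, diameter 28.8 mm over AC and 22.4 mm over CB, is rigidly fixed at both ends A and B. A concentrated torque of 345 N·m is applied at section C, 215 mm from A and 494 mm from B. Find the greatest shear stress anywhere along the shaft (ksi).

Compatibility: T_A·a/J_AC = T_B·b/J_CB with T_A + T_B = T₀.
J_AC = 6.75×10^-8 m⁴, J_CB = 2.47×10^-8 m⁴, so T_A = T₀·(J_AC/a)/((J_AC/a)+(J_CB/b)) = 297.6 N·m, T_B = 47.40 N·m.
τ in each portion: τ_AC = 6.34×10^7 Pa, τ_CB = 2.15×10^7 Pa; maximum is in AC.
τ_max = T_AC·r/J = 297.6·0.0144/6.75×10^-8 = 6.345×10^7 Pa.

9.20 ksi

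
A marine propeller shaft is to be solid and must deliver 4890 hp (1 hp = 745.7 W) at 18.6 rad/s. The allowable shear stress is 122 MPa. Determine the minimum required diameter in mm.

202 mm

ω = 18.6 rad/s, so T = P/ω = 4890×745.7 / 18.60 = 196000 N·m.
For a solid shaft τ_max = 16T/(πd³), so d = (16T/(π τ_allow))^(1/3) = (16·196000/(π·1.22×10^8))^(1/3) = 0.2015 m.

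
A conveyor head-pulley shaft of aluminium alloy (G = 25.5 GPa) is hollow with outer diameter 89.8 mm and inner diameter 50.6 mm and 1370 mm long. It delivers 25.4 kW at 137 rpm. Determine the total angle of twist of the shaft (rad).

ω = 2π·137/60 = 14.35 rad/s, so T = P/ω = 25.4×10³ / 14.35 = 1770 N·m.
J = π(d_o⁴ − d_i⁴)/32 = π(0.0898⁴ − 0.0506⁴)/32 = 5.741×10^-6 m⁴.
θ = T·L/(G·J) = 1770 × 1.37 / (25.5×10⁹ × 5.741×10^-6) = 0.01657 rad.

0.0166 rad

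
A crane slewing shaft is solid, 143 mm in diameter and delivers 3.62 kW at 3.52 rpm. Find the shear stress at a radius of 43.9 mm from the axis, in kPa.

10500 kPa

ω = 2π·3.52/60 = 0.3686 rad/s, so T = P/ω = 3.62×10³ / 0.3686 = 9821 N·m.
J = πd⁴/32 = π(0.143)⁴/32 = 4.105×10^-5 m⁴.
Shear stress varies linearly with radius: τ = T·r/J = 9821 × 0.0439 / 4.105×10^-5 = 1.050×10^7 Pa.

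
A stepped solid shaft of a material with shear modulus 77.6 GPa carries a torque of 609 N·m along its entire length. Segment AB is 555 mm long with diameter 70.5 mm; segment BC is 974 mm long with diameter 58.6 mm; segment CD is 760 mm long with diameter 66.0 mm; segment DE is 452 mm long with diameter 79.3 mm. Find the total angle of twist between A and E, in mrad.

12.5 mrad

J_AB = π(0.0705)⁴/32 = 2.43×10^-6 m⁴; J_BC = π(0.0586)⁴/32 = 1.16×10^-6 m⁴; J_CD = π(0.0660)⁴/32 = 1.86×10^-6 m⁴; J_DE = π(0.0793)⁴/32 = 3.88×10^-6 m⁴.
θ = (T/G)·Σ L_i/J_i = (609.0/77.6×10⁹)·(0.555/2.43×10^-6 + 0.974/1.16×10^-6 + 0.760/1.86×10^-6 + 0.452/3.88×10^-6) = 0.01251 rad.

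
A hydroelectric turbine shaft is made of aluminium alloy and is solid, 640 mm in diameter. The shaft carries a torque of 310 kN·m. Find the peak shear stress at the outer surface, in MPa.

6.02 MPa

J = πd⁴/32 = π(0.640)⁴/32 = 0.01647 m⁴.
τ_max = T·r/J = 310000 × 0.320 / 0.01647 = 6.023×10^6 Pa.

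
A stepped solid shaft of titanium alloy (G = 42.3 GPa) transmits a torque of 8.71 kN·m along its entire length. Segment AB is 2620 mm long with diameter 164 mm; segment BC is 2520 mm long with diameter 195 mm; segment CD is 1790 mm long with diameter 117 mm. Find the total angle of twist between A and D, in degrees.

J_AB = π(0.164)⁴/32 = 7.10×10^-5 m⁴; J_BC = π(0.195)⁴/32 = 1.42×10^-4 m⁴; J_CD = π(0.117)⁴/32 = 1.84×10^-5 m⁴.
θ = (T/G)·Σ L_i/J_i = (8710/42.3×10⁹)·(2.62/7.10×10^-5 + 2.52/1.42×10^-4 + 1.79/1.84×10^-5) = 0.03129 rad.

1.79°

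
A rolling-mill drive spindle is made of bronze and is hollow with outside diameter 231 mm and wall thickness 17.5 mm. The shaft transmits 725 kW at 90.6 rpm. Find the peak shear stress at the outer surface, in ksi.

9.51 ksi

ω = 2π·90.6/60 = 9.488 rad/s, so T = P/ω = 725×10³ / 9.488 = 76420 N·m.
J = π(d_o⁴ − d_i⁴)/32 = π(0.231⁴ − 0.196⁴)/32 = 1.347×10^-4 m⁴.
τ_max = T·r/J = 76420 × 0.116 / 1.347×10^-4 = 6.554×10^7 Pa.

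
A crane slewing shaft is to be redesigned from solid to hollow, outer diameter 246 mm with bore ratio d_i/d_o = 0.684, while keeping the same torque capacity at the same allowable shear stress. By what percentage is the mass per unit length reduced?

37.3 %

Equal τ_max and T ⇒ the solid shaft needs d_s³ = d_o³(1−k⁴), so d_s = 246·(1−0.684⁴)^(1/3) = 226.6 mm.
Area ratio A_h/A_s = d_o²(1−k²)/d_s² = (1−k²)/(1−k⁴)^(2/3) = 0.6274.
Mass saving = 1 − 0.6274 = 37.3 %.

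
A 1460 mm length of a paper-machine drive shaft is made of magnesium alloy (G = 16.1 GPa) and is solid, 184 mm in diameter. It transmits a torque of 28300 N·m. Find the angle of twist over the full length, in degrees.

1.31°

J = πd⁴/32 = π(0.184)⁴/32 = 1.125×10^-4 m⁴.
θ = T·L/(G·J) = 28300 × 1.46 / (16.1×10⁹ × 1.125×10^-4) = 0.02281 rad.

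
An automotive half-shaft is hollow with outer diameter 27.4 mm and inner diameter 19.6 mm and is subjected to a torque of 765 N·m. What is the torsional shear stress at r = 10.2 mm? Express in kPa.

191000 kPa

J = π(d_o⁴ − d_i⁴)/32 = π(0.0274⁴ − 0.0196⁴)/32 = 4.085×10^-8 m⁴.
Shear stress varies linearly with radius: τ = T·r/J = 765.0 × 0.0102 / 4.085×10^-8 = 1.910×10^8 Pa.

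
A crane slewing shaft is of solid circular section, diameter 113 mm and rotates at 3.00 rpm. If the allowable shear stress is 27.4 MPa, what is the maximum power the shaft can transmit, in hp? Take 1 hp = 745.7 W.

3.27 hp

J = πd⁴/32 = π(0.113)⁴/32 = 1.601×10^-5 m⁴.
T_max = τ_allow·J/r = 2.74×10^7 × 1.601×10^-5 / 0.0565 = 7763 N·m.
ω = 2π·3.00/60 = 0.3142 rad/s, so P_max = T_max·ω = 2439 W.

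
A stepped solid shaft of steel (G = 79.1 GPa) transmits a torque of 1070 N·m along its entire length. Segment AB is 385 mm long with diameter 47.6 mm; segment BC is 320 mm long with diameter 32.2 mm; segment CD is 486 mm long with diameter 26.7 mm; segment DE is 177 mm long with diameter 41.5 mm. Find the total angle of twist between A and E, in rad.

0.191 rad

J_AB = π(0.0476)⁴/32 = 5.04×10^-7 m⁴; J_BC = π(0.0322)⁴/32 = 1.06×10^-7 m⁴; J_CD = π(0.0267)⁴/32 = 4.99×10^-8 m⁴; J_DE = π(0.0415)⁴/32 = 2.91×10^-7 m⁴.
θ = (T/G)·Σ L_i/J_i = (1070/79.1×10⁹)·(0.385/5.04×10^-7 + 0.320/1.06×10^-7 + 0.486/4.99×10^-8 + 0.177/2.91×10^-7) = 0.1913 rad.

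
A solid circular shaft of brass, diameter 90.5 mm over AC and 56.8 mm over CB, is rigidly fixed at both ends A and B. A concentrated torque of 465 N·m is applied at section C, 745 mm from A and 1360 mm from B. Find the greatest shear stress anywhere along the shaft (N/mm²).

Compatibility: T_A·a/J_AC = T_B·b/J_CB with T_A + T_B = T₀.
J_AC = 6.59×10^-6 m⁴, J_CB = 1.02×10^-6 m⁴, so T_A = T₀·(J_AC/a)/((J_AC/a)+(J_CB/b)) = 428.6 N·m, T_B = 36.43 N·m.
τ in each portion: τ_AC = 2.94×10^6 Pa, τ_CB = 1.01×10^6 Pa; maximum is in AC.
τ_max = T_AC·r/J = 428.6·0.0452/6.59×10^-6 = 2.945×10^6 Pa.

2.94 N/mm²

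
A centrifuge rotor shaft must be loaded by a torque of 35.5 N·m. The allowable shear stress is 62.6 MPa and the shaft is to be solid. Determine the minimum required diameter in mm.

For a solid shaft τ_max = 16T/(πd³), so d = (16T/(π τ_allow))^(1/3) = (16·35.50/(π·6.26×10^7))^(1/3) = 0.01424 m.

14.2 mm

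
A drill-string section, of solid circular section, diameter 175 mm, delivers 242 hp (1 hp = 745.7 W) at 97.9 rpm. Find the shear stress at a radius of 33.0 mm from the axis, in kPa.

6310 kPa

ω = 2π·97.9/60 = 10.25 rad/s, so T = P/ω = 242×745.7 / 10.25 = 17600 N·m.
J = πd⁴/32 = π(0.175)⁴/32 = 9.208×10^-5 m⁴.
Shear stress varies linearly with radius: τ = T·r/J = 17600 × 0.0330 / 9.208×10^-5 = 6.309×10^6 Pa.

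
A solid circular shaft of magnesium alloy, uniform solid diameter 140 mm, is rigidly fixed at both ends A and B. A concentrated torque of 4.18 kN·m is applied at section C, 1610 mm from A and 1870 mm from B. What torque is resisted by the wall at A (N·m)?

With uniform GJ and both ends fixed, compatibility θ_AC = θ_CB gives T_A·a = T_B·b, together with T_A + T_B = T₀.
T_A = T₀·b/(a+b) = 4180·1870/3480 = 2246 N·m; T_B = 1934 N·m.

2250 N·m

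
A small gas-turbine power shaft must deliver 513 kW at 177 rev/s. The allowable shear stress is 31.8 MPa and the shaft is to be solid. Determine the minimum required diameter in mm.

ω = 2π·177 = 1112 rad/s, so T = P/ω = 513×10³ / 1112 = 461.3 N·m.
For a solid shaft τ_max = 16T/(πd³), so d = (16T/(π τ_allow))^(1/3) = (16·461.3/(π·3.18×10^7))^(1/3) = 0.04196 m.

42.0 mm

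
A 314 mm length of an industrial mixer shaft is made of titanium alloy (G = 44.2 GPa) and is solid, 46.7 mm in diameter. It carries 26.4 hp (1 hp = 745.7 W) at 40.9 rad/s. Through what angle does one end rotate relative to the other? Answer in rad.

ω = 40.9 rad/s, so T = P/ω = 26.4×745.7 / 40.90 = 481.3 N·m.
J = πd⁴/32 = π(0.0467)⁴/32 = 4.669×10^-7 m⁴.
θ = T·L/(G·J) = 481.3 × 0.314 / (44.2×10⁹ × 4.669×10^-7) = 7.323×10^-3 rad.

0.00732 rad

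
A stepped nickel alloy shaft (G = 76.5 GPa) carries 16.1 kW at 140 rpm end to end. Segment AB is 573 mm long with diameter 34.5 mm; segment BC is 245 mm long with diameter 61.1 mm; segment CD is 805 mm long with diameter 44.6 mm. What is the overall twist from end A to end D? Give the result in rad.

ω = 2π·140/60 = 14.66 rad/s, so T = P/ω = 16.1×10³ / 14.66 = 1098 N·m.
J_AB = π(0.0345)⁴/32 = 1.39×10^-7 m⁴; J_BC = π(0.0611)⁴/32 = 1.37×10^-6 m⁴; J_CD = π(0.0446)⁴/32 = 3.88×10^-7 m⁴.
θ = (T/G)·Σ L_i/J_i = (1098/76.5×10⁹)·(0.573/1.39×10^-7 + 0.245/1.37×10^-6 + 0.805/3.88×10^-7) = 0.09146 rad.

0.0915 rad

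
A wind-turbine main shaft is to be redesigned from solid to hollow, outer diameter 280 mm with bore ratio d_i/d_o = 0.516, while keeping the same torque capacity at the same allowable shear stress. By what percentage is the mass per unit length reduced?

22.9 %

Equal τ_max and T ⇒ the solid shaft needs d_s³ = d_o³(1−k⁴), so d_s = 280·(1−0.516⁴)^(1/3) = 273.2 mm.
Area ratio A_h/A_s = d_o²(1−k²)/d_s² = (1−k²)/(1−k⁴)^(2/3) = 0.7706.
Mass saving = 1 − 0.7706 = 22.9 %.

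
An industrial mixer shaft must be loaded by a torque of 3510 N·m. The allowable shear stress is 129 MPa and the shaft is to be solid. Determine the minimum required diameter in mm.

51.7 mm

For a solid shaft τ_max = 16T/(πd³), so d = (16T/(π τ_allow))^(1/3) = (16·3510/(π·1.29×10^8))^(1/3) = 0.05175 m.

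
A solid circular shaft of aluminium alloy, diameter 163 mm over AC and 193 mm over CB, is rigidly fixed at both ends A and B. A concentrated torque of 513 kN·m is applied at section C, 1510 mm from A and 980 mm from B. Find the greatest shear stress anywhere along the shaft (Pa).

Compatibility: T_A·a/J_AC = T_B·b/J_CB with T_A + T_B = T₀.
J_AC = 6.93×10^-5 m⁴, J_CB = 1.36×10^-4 m⁴, so T_A = T₀·(J_AC/a)/((J_AC/a)+(J_CB/b)) = 127300 N·m, T_B = 385700 N·m.
τ in each portion: τ_AC = 1.50×10^8 Pa, τ_CB = 2.73×10^8 Pa; maximum is in CB.
τ_max = T_CB·r/J = 385700·0.0965/1.36×10^-4 = 2.732×10^8 Pa.

2.73e8 Pa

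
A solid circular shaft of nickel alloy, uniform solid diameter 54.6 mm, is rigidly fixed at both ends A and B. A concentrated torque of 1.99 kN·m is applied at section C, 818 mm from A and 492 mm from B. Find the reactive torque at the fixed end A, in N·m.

With uniform GJ and both ends fixed, compatibility θ_AC = θ_CB gives T_A·a = T_B·b, together with T_A + T_B = T₀.
T_A = T₀·b/(a+b) = 1990·492/1310 = 747.4 N·m; T_B = 1243 N·m.

747 N·m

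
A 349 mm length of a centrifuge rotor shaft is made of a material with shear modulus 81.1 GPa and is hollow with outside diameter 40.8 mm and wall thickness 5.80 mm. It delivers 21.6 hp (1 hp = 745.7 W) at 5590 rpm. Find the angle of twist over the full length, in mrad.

ω = 2π·5590/60 = 585.4 rad/s, so T = P/ω = 21.6×745.7 / 585.4 = 27.52 N·m.
J = π(d_o⁴ − d_i⁴)/32 = π(0.0408⁴ − 0.0292⁴)/32 = 2.007×10^-7 m⁴.
θ = T·L/(G·J) = 27.52 × 0.349 / (81.1×10⁹ × 2.007×10^-7) = 5.901×10^-4 rad.

0.590 mrad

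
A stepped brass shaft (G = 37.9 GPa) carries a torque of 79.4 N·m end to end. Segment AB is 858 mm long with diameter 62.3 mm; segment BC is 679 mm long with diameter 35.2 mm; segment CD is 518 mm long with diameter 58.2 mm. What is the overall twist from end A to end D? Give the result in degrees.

0.666°

J_AB = π(0.0623)⁴/32 = 1.48×10^-6 m⁴; J_BC = π(0.0352)⁴/32 = 1.51×10^-7 m⁴; J_CD = π(0.0582)⁴/32 = 1.13×10^-6 m⁴.
θ = (T/G)·Σ L_i/J_i = (79.40/37.9×10⁹)·(0.858/1.48×10^-6 + 0.679/1.51×10^-7 + 0.518/1.13×10^-6) = 0.01162 rad.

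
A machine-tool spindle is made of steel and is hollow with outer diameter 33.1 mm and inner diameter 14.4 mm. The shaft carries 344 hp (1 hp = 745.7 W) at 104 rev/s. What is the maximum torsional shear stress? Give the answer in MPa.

57.2 MPa

ω = 2π·104 = 653.5 rad/s, so T = P/ω = 344×745.7 / 653.5 = 392.6 N·m.
J = π(d_o⁴ − d_i⁴)/32 = π(0.0331⁴ − 0.0144⁴)/32 = 1.136×10^-7 m⁴.
τ_max = T·r/J = 392.6 × 0.0166 / 1.136×10^-7 = 5.718×10^7 Pa.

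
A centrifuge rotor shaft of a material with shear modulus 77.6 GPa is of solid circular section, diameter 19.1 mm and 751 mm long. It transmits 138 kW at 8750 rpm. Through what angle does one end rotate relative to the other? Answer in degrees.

6.39°

ω = 2π·8750/60 = 916.3 rad/s, so T = P/ω = 138×10³ / 916.3 = 150.6 N·m.
J = πd⁴/32 = π(0.0191)⁴/32 = 1.307×10^-8 m⁴.
θ = T·L/(G·J) = 150.6 × 0.751 / (77.6×10⁹ × 1.307×10^-8) = 0.1116 rad.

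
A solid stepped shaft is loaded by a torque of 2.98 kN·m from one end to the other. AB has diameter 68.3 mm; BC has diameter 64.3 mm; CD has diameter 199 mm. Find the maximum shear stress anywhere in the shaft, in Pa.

Under the same torque, τ_max = 16T/(πd³) is largest where d is smallest — segment BC (d = 64.3 mm).
τ_max = 16·2980/(π·(0.0643)³) = 5.709×10^7 Pa.

5.71e7 Pa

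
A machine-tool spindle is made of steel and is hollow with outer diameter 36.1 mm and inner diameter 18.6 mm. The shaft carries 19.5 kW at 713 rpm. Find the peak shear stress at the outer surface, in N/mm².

ω = 2π·713/60 = 74.67 rad/s, so T = P/ω = 19.5×10³ / 74.67 = 261.2 N·m.
J = π(d_o⁴ − d_i⁴)/32 = π(0.0361⁴ − 0.0186⁴)/32 = 1.550×10^-7 m⁴.
τ_max = T·r/J = 261.2 × 0.0181 / 1.550×10^-7 = 3.042×10^7 Pa.

30.4 N/mm²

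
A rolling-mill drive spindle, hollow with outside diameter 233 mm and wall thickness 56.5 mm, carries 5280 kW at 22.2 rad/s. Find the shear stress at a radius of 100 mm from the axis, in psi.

12800 psi

ω = 22.2 rad/s, so T = P/ω = 5280×10³ / 22.20 = 237800 N·m.
J = π(d_o⁴ − d_i⁴)/32 = π(0.233⁴ − 0.120⁴)/32 = 2.690×10^-4 m⁴.
Shear stress varies linearly with radius: τ = T·r/J = 237800 × 0.100 / 2.690×10^-4 = 8.842×10^7 Pa.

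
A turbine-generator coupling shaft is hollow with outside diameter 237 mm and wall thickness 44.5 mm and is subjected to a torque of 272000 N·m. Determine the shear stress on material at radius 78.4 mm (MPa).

J = π(d_o⁴ − d_i⁴)/32 = π(0.237⁴ − 0.148⁴)/32 = 2.626×10^-4 m⁴.
Shear stress varies linearly with radius: τ = T·r/J = 272000 × 0.0784 / 2.626×10^-4 = 8.120×10^7 Pa.

81.2 MPa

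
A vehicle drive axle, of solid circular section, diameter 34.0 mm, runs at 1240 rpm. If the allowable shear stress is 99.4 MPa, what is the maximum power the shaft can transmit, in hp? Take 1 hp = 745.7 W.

J = πd⁴/32 = π(0.0340)⁴/32 = 1.312×10^-7 m⁴.
T_max = τ_allow·J/r = 9.94×10^7 × 1.312×10^-7 / 0.0170 = 767.1 N·m.
ω = 2π·1240/60 = 129.9 rad/s, so P_max = T_max·ω = 9.961×10^4 W.

134 hp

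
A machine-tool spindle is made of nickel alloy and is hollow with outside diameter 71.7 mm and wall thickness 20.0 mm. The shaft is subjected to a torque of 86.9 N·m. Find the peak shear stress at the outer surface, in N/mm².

J = π(d_o⁴ − d_i⁴)/32 = π(0.0717⁴ − 0.0317⁴)/32 = 2.495×10^-6 m⁴.
τ_max = T·r/J = 86.90 × 0.0358 / 2.495×10^-6 = 1.248×10^6 Pa.

1.25 N/mm²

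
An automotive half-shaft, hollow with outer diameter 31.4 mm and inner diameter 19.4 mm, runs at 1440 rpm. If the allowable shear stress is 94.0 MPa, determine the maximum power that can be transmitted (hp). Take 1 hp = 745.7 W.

J = π(d_o⁴ − d_i⁴)/32 = π(0.0314⁴ − 0.0194⁴)/32 = 8.153×10^-8 m⁴.
T_max = τ_allow·J/r = 9.40×10^7 × 8.153×10^-8 / 0.0157 = 488.1 N·m.
ω = 2π·1440/60 = 150.8 rad/s, so P_max = T_max·ω = 7.361×10^4 W.

98.7 hp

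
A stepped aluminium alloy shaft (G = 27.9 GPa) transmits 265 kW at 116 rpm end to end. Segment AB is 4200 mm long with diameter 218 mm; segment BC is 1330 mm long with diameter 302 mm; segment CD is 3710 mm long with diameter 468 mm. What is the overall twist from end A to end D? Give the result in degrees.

0.957°

ω = 2π·116/60 = 12.15 rad/s, so T = P/ω = 265×10³ / 12.15 = 21820 N·m.
J_AB = π(0.218)⁴/32 = 2.22×10^-4 m⁴; J_BC = π(0.302)⁴/32 = 8.17×10^-4 m⁴; J_CD = π(0.468)⁴/32 = 4.71×10^-3 m⁴.
θ = (T/G)·Σ L_i/J_i = (21820/27.9×10⁹)·(4.20/2.22×10^-4 + 1.33/8.17×10^-4 + 3.71/4.71×10^-3) = 0.01670 rad.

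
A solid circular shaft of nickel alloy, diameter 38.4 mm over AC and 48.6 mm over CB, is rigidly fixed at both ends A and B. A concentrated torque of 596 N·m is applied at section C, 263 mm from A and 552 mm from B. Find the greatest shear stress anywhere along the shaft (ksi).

3.50 ksi

Compatibility: T_A·a/J_AC = T_B·b/J_CB with T_A + T_B = T₀.
J_AC = 2.13×10^-7 m⁴, J_CB = 5.48×10^-7 m⁴, so T_A = T₀·(J_AC/a)/((J_AC/a)+(J_CB/b)) = 268.2 N·m, T_B = 327.8 N·m.
τ in each portion: τ_AC = 2.41×10^7 Pa, τ_CB = 1.45×10^7 Pa; maximum is in AC.
τ_max = T_AC·r/J = 268.2·0.0192/2.13×10^-7 = 2.412×10^7 Pa.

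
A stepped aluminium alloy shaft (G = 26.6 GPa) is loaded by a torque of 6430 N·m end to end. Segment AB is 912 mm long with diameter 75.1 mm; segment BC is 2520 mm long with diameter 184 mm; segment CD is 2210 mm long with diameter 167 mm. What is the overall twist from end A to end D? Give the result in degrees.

4.76°

J_AB = π(0.0751)⁴/32 = 3.12×10^-6 m⁴; J_BC = π(0.184)⁴/32 = 1.13×10^-4 m⁴; J_CD = π(0.167)⁴/32 = 7.64×10^-5 m⁴.
θ = (T/G)·Σ L_i/J_i = (6430/26.6×10⁹)·(0.912/3.12×10^-6 + 2.52/1.13×10^-4 + 2.21/7.64×10^-5) = 0.08300 rad.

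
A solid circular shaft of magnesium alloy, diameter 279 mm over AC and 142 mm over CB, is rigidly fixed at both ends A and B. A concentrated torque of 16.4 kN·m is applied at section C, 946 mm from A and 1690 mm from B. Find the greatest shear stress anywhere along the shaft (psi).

538 psi

Compatibility: T_A·a/J_AC = T_B·b/J_CB with T_A + T_B = T₀.
J_AC = 5.95×10^-4 m⁴, J_CB = 3.99×10^-5 m⁴, so T_A = T₀·(J_AC/a)/((J_AC/a)+(J_CB/b)) = 15810 N·m, T_B = 593.7 N·m.
τ in each portion: τ_AC = 3.71×10^6 Pa, τ_CB = 1.06×10^6 Pa; maximum is in AC.
τ_max = T_AC·r/J = 15810·0.140/5.95×10^-4 = 3.707×10^6 Pa.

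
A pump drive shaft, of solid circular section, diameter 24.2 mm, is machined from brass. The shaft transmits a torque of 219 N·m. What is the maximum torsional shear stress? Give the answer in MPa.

J = πd⁴/32 = π(0.0242)⁴/32 = 3.367×10^-8 m⁴.
τ_max = T·r/J = 219.0 × 0.0121 / 3.367×10^-8 = 7.870×10^7 Pa.

78.7 MPa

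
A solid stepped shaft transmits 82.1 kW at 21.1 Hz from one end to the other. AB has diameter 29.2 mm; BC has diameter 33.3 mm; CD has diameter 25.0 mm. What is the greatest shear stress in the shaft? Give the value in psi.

ω = 2π·21.1 = 132.6 rad/s, so T = P/ω = 82.1×10³ / 132.6 = 619.3 N·m.
Under the same torque, τ_max = 16T/(πd³) is largest where d is smallest — segment CD (d = 25.0 mm).
τ_max = 16·619.3/(π·(0.0250)³) = 2.019×10^8 Pa.

29300 psi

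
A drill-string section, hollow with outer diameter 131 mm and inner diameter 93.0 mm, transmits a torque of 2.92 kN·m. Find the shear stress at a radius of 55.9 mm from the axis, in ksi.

J = π(d_o⁴ − d_i⁴)/32 = π(0.131⁴ − 0.0930⁴)/32 = 2.157×10^-5 m⁴.
Shear stress varies linearly with radius: τ = T·r/J = 2920 × 0.0559 / 2.157×10^-5 = 7.568×10^6 Pa.

1.10 ksi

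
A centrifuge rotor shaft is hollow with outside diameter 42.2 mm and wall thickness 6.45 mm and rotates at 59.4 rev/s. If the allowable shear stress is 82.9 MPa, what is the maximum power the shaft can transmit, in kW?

J = π(d_o⁴ − d_i⁴)/32 = π(0.0422⁴ − 0.0293⁴)/32 = 2.390×10^-7 m⁴.
T_max = τ_allow·J/r = 8.29×10^7 × 2.390×10^-7 / 0.0211 = 939.0 N·m.
ω = 2π·59.4 = 373.2 rad/s, so P_max = T_max·ω = 3.505×10^5 W.

350 kW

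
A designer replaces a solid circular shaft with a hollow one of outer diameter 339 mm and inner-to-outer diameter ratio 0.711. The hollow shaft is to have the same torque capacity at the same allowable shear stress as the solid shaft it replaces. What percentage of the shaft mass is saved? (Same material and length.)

39.8 %

Equal τ_max and T ⇒ the solid shaft needs d_s³ = d_o³(1−k⁴), so d_s = 339·(1−0.711⁴)^(1/3) = 307.2 mm.
Area ratio A_h/A_s = d_o²(1−k²)/d_s² = (1−k²)/(1−k⁴)^(2/3) = 0.6020.
Mass saving = 1 − 0.6020 = 39.8 %.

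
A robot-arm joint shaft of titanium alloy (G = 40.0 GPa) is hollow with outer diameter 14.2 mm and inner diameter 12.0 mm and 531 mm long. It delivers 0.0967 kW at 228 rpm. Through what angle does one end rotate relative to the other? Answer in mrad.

27.5 mrad

ω = 2π·228/60 = 23.88 rad/s, so T = P/ω = 0.0967×10³ / 23.88 = 4.050 N·m.
J = π(d_o⁴ − d_i⁴)/32 = π(0.0142⁴ − 0.0120⁴)/32 = 1.956×10^-9 m⁴.
θ = T·L/(G·J) = 4.050 × 0.531 / (40.0×10⁹ × 1.956×10^-9) = 0.02749 rad.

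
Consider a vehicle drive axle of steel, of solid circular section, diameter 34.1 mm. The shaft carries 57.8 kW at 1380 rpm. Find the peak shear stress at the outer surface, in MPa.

51.4 MPa

ω = 2π·1380/60 = 144.5 rad/s, so T = P/ω = 57.8×10³ / 144.5 = 400.0 N·m.
J = πd⁴/32 = π(0.0341)⁴/32 = 1.327×10^-7 m⁴.
τ_max = T·r/J = 400.0 × 0.0170 / 1.327×10^-7 = 5.137×10^7 Pa.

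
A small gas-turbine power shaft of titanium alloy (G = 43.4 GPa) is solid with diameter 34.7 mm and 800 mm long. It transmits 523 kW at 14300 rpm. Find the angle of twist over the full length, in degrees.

2.59°

ω = 2π·14300/60 = 1497 rad/s, so T = P/ω = 523×10³ / 1497 = 349.3 N·m.
J = πd⁴/32 = π(0.0347)⁴/32 = 1.423×10^-7 m⁴.
θ = T·L/(G·J) = 349.3 × 0.800 / (43.4×10⁹ × 1.423×10^-7) = 0.04523 rad.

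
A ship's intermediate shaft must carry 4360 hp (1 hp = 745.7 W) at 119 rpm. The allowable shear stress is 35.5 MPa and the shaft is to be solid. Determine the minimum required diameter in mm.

335 mm

ω = 2π·119/60 = 12.46 rad/s, so T = P/ω = 4360×745.7 / 12.46 = 260900 N·m.
For a solid shaft τ_max = 16T/(πd³), so d = (16T/(π τ_allow))^(1/3) = (16·260900/(π·3.55×10^7))^(1/3) = 0.3345 m.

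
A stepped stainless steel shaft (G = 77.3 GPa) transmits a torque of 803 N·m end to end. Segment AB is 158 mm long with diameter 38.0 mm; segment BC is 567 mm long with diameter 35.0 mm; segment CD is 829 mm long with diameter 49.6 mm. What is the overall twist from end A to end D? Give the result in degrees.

J_AB = π(0.0380)⁴/32 = 2.05×10^-7 m⁴; J_BC = π(0.0350)⁴/32 = 1.47×10^-7 m⁴; J_CD = π(0.0496)⁴/32 = 5.94×10^-7 m⁴.
θ = (T/G)·Σ L_i/J_i = (803.0/77.3×10⁹)·(0.158/2.05×10^-7 + 0.567/1.47×10^-7 + 0.829/5.94×10^-7) = 0.06249 rad.

3.58°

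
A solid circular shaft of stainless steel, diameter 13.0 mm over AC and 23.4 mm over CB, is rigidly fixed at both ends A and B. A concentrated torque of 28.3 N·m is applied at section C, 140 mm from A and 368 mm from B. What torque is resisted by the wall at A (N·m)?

Compatibility: T_A·a/J_AC = T_B·b/J_CB with T_A + T_B = T₀.
J_AC = 2.80×10^-9 m⁴, J_CB = 2.94×10^-8 m⁴, so T_A = T₀·(J_AC/a)/((J_AC/a)+(J_CB/b)) = 5.667 N·m, T_B = 22.63 N·m.

5.67 N·m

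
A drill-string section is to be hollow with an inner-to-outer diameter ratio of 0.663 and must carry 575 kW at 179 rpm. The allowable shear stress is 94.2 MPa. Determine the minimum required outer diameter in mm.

127 mm

ω = 2π·179/60 = 18.74 rad/s, so T = P/ω = 575×10³ / 18.74 = 30680 N·m.
For a hollow shaft with d_i/d_o = 0.663: τ_max = 16T/(π d_o³ (1−k⁴)), so d_o = [16T/(π τ_allow (1−k⁴))]^(1/3) = [16·30680/(π·9.42×10^7·0.8068)]^(1/3) = 0.1272 m.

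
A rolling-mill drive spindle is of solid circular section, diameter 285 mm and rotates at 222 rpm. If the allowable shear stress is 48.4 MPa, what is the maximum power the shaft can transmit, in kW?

J = πd⁴/32 = π(0.285)⁴/32 = 6.477×10^-4 m⁴.
T_max = τ_allow·J/r = 4.84×10^7 × 6.477×10^-4 / 0.142 = 220000 N·m.
ω = 2π·222/60 = 23.25 rad/s, so P_max = T_max·ω = 5.114×10^6 W.

5110 kW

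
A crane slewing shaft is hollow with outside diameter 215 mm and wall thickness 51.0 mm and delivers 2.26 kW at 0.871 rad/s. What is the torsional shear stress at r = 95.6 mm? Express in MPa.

ω = 0.871 rad/s, so T = P/ω = 2.26×10³ / 0.8710 = 2595 N·m.
J = π(d_o⁴ − d_i⁴)/32 = π(0.215⁴ − 0.113⁴)/32 = 1.938×10^-4 m⁴.
Shear stress varies linearly with radius: τ = T·r/J = 2595 × 0.0956 / 1.938×10^-4 = 1.280×10^6 Pa.

1.28 MPa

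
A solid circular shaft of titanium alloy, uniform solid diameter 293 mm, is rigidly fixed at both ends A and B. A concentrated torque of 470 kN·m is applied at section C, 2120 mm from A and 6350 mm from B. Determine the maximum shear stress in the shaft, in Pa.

With uniform GJ and both ends fixed, compatibility θ_AC = θ_CB gives T_A·a = T_B·b, together with T_A + T_B = T₀.
T_A = T₀·b/(a+b) = 470000·6350/8470 = 352400 N·m; T_B = 117600 N·m.
τ in each portion: τ_AC = 7.13×10^7 Pa, τ_CB = 2.38×10^7 Pa; maximum is in AC.
τ_max = T_AC·r/J = 352400·0.146/7.24×10^-4 = 7.134×10^7 Pa.

7.13e7 Pa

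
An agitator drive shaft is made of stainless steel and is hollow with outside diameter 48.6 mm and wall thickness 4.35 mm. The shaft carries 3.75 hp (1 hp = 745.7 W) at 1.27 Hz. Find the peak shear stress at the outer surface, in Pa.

ω = 2π·1.27 = 7.980 rad/s, so T = P/ω = 3.75×745.7 / 7.980 = 350.4 N·m.
J = π(d_o⁴ − d_i⁴)/32 = π(0.0486⁴ − 0.0399⁴)/32 = 2.989×10^-7 m⁴.
τ_max = T·r/J = 350.4 × 0.0243 / 2.989×10^-7 = 2.849×10^7 Pa.

2.85e7 Pa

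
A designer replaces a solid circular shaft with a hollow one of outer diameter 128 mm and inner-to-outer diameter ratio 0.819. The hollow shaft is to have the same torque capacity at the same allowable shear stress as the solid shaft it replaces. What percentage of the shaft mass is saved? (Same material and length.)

51.0 %

Equal τ_max and T ⇒ the solid shaft needs d_s³ = d_o³(1−k⁴), so d_s = 128·(1−0.819⁴)^(1/3) = 104.9 mm.
Area ratio A_h/A_s = d_o²(1−k²)/d_s² = (1−k²)/(1−k⁴)^(2/3) = 0.4904.
Mass saving = 1 − 0.4904 = 51.0 %.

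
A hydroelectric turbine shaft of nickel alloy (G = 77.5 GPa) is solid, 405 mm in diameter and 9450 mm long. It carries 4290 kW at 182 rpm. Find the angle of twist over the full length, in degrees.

ω = 2π·182/60 = 19.06 rad/s, so T = P/ω = 4290×10³ / 19.06 = 225100 N·m.
J = πd⁴/32 = π(0.405)⁴/32 = 2.641×10^-3 m⁴.
θ = T·L/(G·J) = 225100 × 9.45 / (77.5×10⁹ × 2.641×10^-3) = 0.01039 rad.

0.595°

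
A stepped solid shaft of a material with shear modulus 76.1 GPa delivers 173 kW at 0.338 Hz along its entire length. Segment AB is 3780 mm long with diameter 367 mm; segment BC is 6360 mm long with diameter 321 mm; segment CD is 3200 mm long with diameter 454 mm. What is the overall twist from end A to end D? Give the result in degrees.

ω = 2π·0.338 = 2.124 rad/s, so T = P/ω = 173×10³ / 2.124 = 81460 N·m.
J_AB = π(0.367)⁴/32 = 1.78×10^-3 m⁴; J_BC = π(0.321)⁴/32 = 1.04×10^-3 m⁴; J_CD = π(0.454)⁴/32 = 4.17×10^-3 m⁴.
θ = (T/G)·Σ L_i/J_i = (81460/76.1×10⁹)·(3.78/1.78×10^-3 + 6.36/1.04×10^-3 + 3.20/4.17×10^-3) = 9.625×10^-3 rad.

0.551°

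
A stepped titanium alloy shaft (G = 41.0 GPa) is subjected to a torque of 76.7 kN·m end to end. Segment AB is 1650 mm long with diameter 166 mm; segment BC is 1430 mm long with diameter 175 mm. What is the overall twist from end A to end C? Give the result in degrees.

J_AB = π(0.166)⁴/32 = 7.45×10^-5 m⁴; J_BC = π(0.175)⁴/32 = 9.21×10^-5 m⁴.
θ = (T/G)·Σ L_i/J_i = (76700/41.0×10⁹)·(1.65/7.45×10^-5 + 1.43/9.21×10^-5) = 0.07046 rad.

4.04°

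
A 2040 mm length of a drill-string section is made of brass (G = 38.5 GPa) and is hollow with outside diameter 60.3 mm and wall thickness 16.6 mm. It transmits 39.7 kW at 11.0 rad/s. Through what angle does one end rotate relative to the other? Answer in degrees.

8.80°

ω = 11.0 rad/s, so T = P/ω = 39.7×10³ / 11.00 = 3609 N·m.
J = π(d_o⁴ − d_i⁴)/32 = π(0.0603⁴ − 0.0271⁴)/32 = 1.245×10^-6 m⁴.
θ = T·L/(G·J) = 3609 × 2.04 / (38.5×10⁹ × 1.245×10^-6) = 0.1536 rad.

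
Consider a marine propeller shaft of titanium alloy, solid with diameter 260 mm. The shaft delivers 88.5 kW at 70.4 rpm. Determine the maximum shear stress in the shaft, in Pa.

ω = 2π·70.4/60 = 7.372 rad/s, so T = P/ω = 88.5×10³ / 7.372 = 12000 N·m.
J = πd⁴/32 = π(0.260)⁴/32 = 4.486×10^-4 m⁴.
τ_max = T·r/J = 12000 × 0.130 / 4.486×10^-4 = 3.479×10^6 Pa.

3.48e6 Pa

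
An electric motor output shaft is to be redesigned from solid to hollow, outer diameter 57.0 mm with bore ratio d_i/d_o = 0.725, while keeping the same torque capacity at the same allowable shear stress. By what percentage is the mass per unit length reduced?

Equal τ_max and T ⇒ the solid shaft needs d_s³ = d_o³(1−k⁴), so d_s = 57.0·(1−0.725⁴)^(1/3) = 51.18 mm.
Area ratio A_h/A_s = d_o²(1−k²)/d_s² = (1−k²)/(1−k⁴)^(2/3) = 0.5885.
Mass saving = 1 − 0.5885 = 41.2 %.

41.2 %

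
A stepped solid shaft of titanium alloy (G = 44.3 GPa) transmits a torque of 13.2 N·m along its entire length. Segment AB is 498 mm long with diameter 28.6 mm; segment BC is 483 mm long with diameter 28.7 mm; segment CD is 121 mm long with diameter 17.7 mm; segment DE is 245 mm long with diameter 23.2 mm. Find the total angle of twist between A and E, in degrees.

J_AB = π(0.0286)⁴/32 = 6.57×10^-8 m⁴; J_BC = π(0.0287)⁴/32 = 6.66×10^-8 m⁴; J_CD = π(0.0177)⁴/32 = 9.64×10^-9 m⁴; J_DE = π(0.0232)⁴/32 = 2.84×10^-8 m⁴.
θ = (T/G)·Σ L_i/J_i = (13.20/44.3×10⁹)·(0.498/6.57×10^-8 + 0.483/6.66×10^-8 + 0.121/9.64×10^-9 + 0.245/2.84×10^-8) = 0.01073 rad.

0.615°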